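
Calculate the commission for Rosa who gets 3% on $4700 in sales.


Convert rate to decimal:
3% = 0.03
Multiply by sales:
$4700 x 0.03 = $141

$141


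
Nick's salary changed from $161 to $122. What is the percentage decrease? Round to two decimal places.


Find the absolute change:
|122 - 161| = 39
Divide by original and multiply by 100:
39 / 161 x 100 = 24.2236...% ≈ 24.22%

24.22%


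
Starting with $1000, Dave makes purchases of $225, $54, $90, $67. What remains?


Add up expenses:
$225 + $54 + $90 + $67 = $436
Subtract from budget:
$1000 - $436 = $564

$564


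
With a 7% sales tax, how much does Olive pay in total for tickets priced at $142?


Calculate the tax:
7% of $142 = $9.94
Add tax to price:
$142 + $9.94 = $151.94

$151.94


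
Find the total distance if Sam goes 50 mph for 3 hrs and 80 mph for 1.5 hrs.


Leg 1 distance:
50 x 3 = 150 miles
Leg 2 distance:
80 x 1.5 = 120 miles
Total distance:
150 + 120 = 270 miles

270 miles


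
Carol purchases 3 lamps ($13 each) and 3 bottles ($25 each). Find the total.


Cost of lamps:
3 x $13 = $39
Cost of bottles:
3 x $25 = $75
Add both:
$39 + $75 = $114

$114


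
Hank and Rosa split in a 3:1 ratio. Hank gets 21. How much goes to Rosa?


Find the multiplier:
21 / 3 = 7
Apply to Rosa's share:
1 x 7 = 7

7


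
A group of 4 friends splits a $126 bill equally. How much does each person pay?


Total bill: $126
Number of people: 4
Each pays: $126 / 4 = $31.50

$31.50


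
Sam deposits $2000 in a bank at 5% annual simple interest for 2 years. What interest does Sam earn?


Use the formula I = P x R x T / 100
P x R x T = 2000 x 5 x 2 = 20000
I = 20000 / 100 = $200

$200


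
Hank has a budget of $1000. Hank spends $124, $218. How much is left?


Add up expenses:
$124 + $218 = $342
Subtract from budget:
$1000 - $342 = $658

$658


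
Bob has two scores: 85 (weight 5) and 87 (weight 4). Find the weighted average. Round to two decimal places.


Weighted sum:
5 x 85 + 4 x 87 = 773
Total weight:
5 + 4 = 9
Weighted average:
773 / 9 = 85.8888... ≈ 85.89

85.89


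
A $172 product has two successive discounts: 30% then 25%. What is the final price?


First discount:
30% of $172 = $51.60
Price after first discount:
$172 - $51.60 = $120.40
Second discount:
25% of $120.40 = $30.10
Final price:
$120.40 - $30.10 = $90.30

$90.30


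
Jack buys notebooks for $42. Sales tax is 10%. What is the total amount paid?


Calculate the tax:
10% of $42 = $4.20
Add tax to price:
$42 + $4.20 = $46.20

$46.20


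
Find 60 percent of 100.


Convert percentage to decimal:
60% = 0.6
Multiply:
100 x 0.6 = 60

60


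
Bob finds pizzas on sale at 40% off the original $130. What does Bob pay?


Calculate the discount amount:
40% of $130 = $52
Subtract from original:
$130 - $52 = $78

$78


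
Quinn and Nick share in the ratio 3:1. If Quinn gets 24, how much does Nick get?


Find the multiplier:
24 / 3 = 8
Apply to Nick's share:
1 x 8 = 8

8


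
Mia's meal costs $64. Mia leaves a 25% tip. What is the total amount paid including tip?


Calculate the tip:
25% of $64 = $16
Add tip to meal cost:
$64 + $16 = $80

$80


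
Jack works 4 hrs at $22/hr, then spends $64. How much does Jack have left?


Calculate earnings:
4 x $22 = $88
Subtract spending:
$88 - $64 = $24

$24


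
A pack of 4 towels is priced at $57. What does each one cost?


Total cost: $57
Number of items: 4
Unit price: $57 / 4 = $14.25

$14.25


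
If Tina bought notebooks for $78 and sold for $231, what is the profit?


Selling price = $231
Cost price = $78
Profit = selling price - cost price:
Profit = $231 - $78 = $153

$153


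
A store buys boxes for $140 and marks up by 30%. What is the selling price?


Calculate the markup amount:
30% of $140 = $42
Add to cost:
$140 + $42 = $182

$182


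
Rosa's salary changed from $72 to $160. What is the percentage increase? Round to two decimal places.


Find the absolute change:
|160 - 72| = 88
Divide by original and multiply by 100:
88 / 72 x 100 = 122.2222...% ≈ 122.22%

122.22%


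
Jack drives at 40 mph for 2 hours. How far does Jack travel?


Use the formula: distance = speed x time
Speed = 40 mph, Time = 2 hours
40 x 2 = 80 miles

80 miles


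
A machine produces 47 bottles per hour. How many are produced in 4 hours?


Production rate: 47 bottles per hour
Time: 4 hours
Total: 47 x 4 = 188 bottles

188 bottles


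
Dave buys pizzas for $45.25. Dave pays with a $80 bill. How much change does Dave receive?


Start with the amount paid:
$80
Subtract the price:
$80 - $45.25 = $34.75

$34.75


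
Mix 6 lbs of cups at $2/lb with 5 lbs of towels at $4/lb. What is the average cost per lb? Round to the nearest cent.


Cost of cups:
6 x $2 = $12
Cost of towels:
5 x $4 = $20
Total cost: $12 + $20 = $32
Total weight: 11 lbs
Average: $32 / 11 = $2.9090... ≈ $2.91/lb

$2.91/lb


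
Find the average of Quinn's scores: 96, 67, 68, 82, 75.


Add the scores:
96 + 67 + 68 + 82 + 75 = 388
Divide by the number of tests:
388 / 5 = 77.6

77.6


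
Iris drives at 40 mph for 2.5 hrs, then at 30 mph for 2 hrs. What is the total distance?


Leg 1 distance:
40 x 2.5 = 100 miles
Leg 2 distance:
30 x 2 = 60 miles
Total distance:
100 + 60 = 160 miles

160 miles


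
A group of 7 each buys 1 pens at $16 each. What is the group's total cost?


Cost per person:
1 x $16 = $16
Group total:
7 x $16 = $112

$112


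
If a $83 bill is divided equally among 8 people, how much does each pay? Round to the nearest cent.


Total bill: $83
Number of people: 8
Each pays: $83 / 8 = $10.375 ≈ $10.38

$10.38


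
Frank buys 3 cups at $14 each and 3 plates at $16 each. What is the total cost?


Cost of cups:
3 x $14 = $42
Cost of plates:
3 x $16 = $48
Add both:
$42 + $48 = $90

$90


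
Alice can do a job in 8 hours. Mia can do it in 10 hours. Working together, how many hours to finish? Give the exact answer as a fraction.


Alice's rate: 1/8 of the job per hour
Mia's rate: 1/10 of the job per hour
Combined rate: 1/8 + 1/10 = 9/40 per hour
Time = 1 / (9/40) = 40/9 hours (≈ 4.44 hours)

40/9 hours


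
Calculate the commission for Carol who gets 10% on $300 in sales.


Convert rate to decimal:
10% = 0.1
Multiply by sales:
$300 x 0.1 = $30

$30


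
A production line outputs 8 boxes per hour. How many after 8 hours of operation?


Production rate: 8 boxes per hour
Time: 8 hours
Total: 8 x 8 = 64 boxes

64 boxes


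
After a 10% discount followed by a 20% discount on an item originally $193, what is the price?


First discount:
10% of $193 = $19.30
Price after first discount:
$193 - $19.30 = $173.70
Second discount:
20% of $173.70 = $34.74
Final price:
$173.70 - $34.74 = $138.96

$138.96


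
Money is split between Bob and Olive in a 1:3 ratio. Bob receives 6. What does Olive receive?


Find the multiplier:
6 / 1 = 6
Apply to Olive's share:
3 x 6 = 18

18


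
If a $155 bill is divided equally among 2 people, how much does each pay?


Total bill: $155
Number of people: 2
Each pays: $155 / 2 = $77.50

$77.50


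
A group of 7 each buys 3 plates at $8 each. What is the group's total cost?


Cost per person:
3 x $8 = $24
Group total:
7 x $24 = $168

$168


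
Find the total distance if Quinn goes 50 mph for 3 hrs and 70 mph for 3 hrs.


Leg 1 distance:
50 x 3 = 150 miles
Leg 2 distance:
70 x 3 = 210 miles
Total distance:
150 + 210 = 360 miles

360 miles


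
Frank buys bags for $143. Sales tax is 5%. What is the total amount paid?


Calculate the tax:
5% of $143 = $7.15
Add tax to price:
$143 + $7.15 = $150.15

$150.15


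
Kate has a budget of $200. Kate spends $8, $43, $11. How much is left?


Add up expenses:
$8 + $43 + $11 = $62
Subtract from budget:
$200 - $62 = $138

$138


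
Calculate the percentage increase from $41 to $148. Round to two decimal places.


Find the absolute change:
|148 - 41| = 107
Divide by original and multiply by 100:
107 / 41 x 100 = 260.9756...% ≈ 260.98%

260.98%


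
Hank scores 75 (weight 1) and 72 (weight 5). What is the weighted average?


Weighted sum:
1 x 75 + 5 x 72 = 435
Total weight:
1 + 5 = 6
Weighted average:
435 / 6 = 72.5

72.5


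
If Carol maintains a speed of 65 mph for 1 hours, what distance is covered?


Use the formula: distance = speed x time
Speed = 65 mph, Time = 1 hours
65 x 1 = 65 miles

65 miles


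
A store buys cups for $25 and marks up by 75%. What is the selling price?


Calculate the markup amount:
75% of $25 = $18.75
Add to cost:
$25 + $18.75 = $43.75

$43.75


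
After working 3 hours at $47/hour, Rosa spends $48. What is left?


Calculate earnings:
3 x $47 = $141
Subtract spending:
$141 - $48 = $93

$93


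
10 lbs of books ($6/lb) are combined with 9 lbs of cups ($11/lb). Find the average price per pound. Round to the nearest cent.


Cost of books:
10 x $6 = $60
Cost of cups:
9 x $11 = $99
Total cost: $60 + $99 = $159
Total weight: 19 lbs
Average: $159 / 19 = $8.3684... ≈ $8.37/lb

$8.37/lb


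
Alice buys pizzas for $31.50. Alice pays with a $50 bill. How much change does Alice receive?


Start with the amount paid:
$50
Subtract the price:
$50 - $31.50 = $18.50

$18.50


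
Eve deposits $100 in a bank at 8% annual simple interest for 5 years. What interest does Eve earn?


Use the formula I = P x R x T / 100
P x R x T = 100 x 8 x 5 = 4000
I = 4000 / 100 = $40

$40


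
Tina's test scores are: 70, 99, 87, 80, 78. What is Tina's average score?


Add the scores:
70 + 99 + 87 + 80 + 78 = 414
Divide by the number of tests:
414 / 5 = 82.8

82.8


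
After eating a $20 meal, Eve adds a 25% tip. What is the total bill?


Calculate the tip:
25% of $20 = $5
Add tip to meal cost:
$20 + $5 = $25

$25


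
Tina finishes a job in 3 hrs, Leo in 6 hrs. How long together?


Tina's rate: 1/3 of the job per hour
Leo's rate: 1/6 of the job per hour
Combined rate: 1/3 + 1/6 = 1/2 per hour
Time = 1 / (1/2) = 2 hours

2 hours


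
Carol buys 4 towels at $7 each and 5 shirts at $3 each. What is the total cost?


Cost of towels:
4 x $7 = $28
Cost of shirts:
5 x $3 = $15
Add both:
$28 + $15 = $43

$43


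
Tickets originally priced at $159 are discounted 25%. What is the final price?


Calculate the discount amount:
25% of $159 = $39.75
Subtract from original:
$159 - $39.75 = $119.25

$119.25


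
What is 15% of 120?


Convert percentage to decimal:
15% = 0.15
Multiply:
120 x 0.15 = 18

18


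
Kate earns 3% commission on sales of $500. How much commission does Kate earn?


Convert rate to decimal:
3% = 0.03
Multiply by sales:
$500 x 0.03 = $15

$15


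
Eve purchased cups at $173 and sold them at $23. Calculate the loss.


Selling price = $23
Cost price = $173
Loss = cost price - selling price:
Loss = $173 - $23 = $150

$150


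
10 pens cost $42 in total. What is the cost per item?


Total cost: $42
Number of items: 10
Unit price: $42 / 10 = $4.20

$4.20


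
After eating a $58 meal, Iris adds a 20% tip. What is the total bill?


Calculate the tip:
20% of $58 = $11.60
Add tip to meal cost:
$58 + $11.60 = $69.60

$69.60


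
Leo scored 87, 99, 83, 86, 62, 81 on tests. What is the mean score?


Add the scores:
87 + 99 + 83 + 86 + 62 + 81 = 498
Divide by the number of tests:
498 / 6 = 83

83


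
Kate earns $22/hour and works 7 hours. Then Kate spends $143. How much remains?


Calculate earnings:
7 x $22 = $154
Subtract spending:
$154 - $143 = $11

$11


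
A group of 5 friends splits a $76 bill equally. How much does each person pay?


Total bill: $76
Number of people: 5
Each pays: $76 / 5 = $15.20

$15.20


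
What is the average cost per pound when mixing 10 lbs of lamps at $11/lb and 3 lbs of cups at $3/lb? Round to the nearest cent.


Cost of lamps:
10 x $11 = $110
Cost of cups:
3 x $3 = $9
Total cost: $110 + $9 = $119
Total weight: 13 lbs
Average: $119 / 13 = $9.1538... ≈ $9.15/lb

$9.15/lb


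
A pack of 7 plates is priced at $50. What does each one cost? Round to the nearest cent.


Total cost: $50
Number of items: 7
Unit price: $50 / 7 = $7.1428... ≈ $7.14

$7.14


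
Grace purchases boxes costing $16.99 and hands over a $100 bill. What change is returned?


Start with the amount paid:
$100
Subtract the price:
$100 - $16.99 = $83.01

$83.01


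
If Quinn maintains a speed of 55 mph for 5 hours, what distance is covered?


Use the formula: distance = speed x time
Speed = 55 mph, Time = 5 hours
55 x 5 = 275 miles

275 miles


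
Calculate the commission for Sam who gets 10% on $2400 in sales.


Convert rate to decimal:
10% = 0.1
Multiply by sales:
$2400 x 0.1 = $240

$240


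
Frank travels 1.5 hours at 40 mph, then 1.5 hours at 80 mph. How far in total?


Leg 1 distance:
40 x 1.5 = 60 miles
Leg 2 distance:
80 x 1.5 = 120 miles
Total distance:
60 + 120 = 180 miles

180 miles


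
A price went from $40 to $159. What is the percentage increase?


Find the absolute change:
|159 - 40| = 119
Divide by original and multiply by 100:
119 / 40 x 100 = 297.5%

297.5%


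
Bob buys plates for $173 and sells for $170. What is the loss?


Selling price = $170
Cost price = $173
Loss = cost price - selling price:
Loss = $173 - $170 = $3

$3


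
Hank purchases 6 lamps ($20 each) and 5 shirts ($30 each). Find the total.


Cost of lamps:
6 x $20 = $120
Cost of shirts:
5 x $30 = $150
Add both:
$120 + $150 = $270

$270


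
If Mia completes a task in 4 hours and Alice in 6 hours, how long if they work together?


Mia's rate: 1/4 of the job per hour
Alice's rate: 1/6 of the job per hour
Combined rate: 1/4 + 1/6 = 5/12 per hour
Time = 1 / (5/12) = 12/5 = 2.4 hours

2.4 hours


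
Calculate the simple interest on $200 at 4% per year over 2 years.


Use the formula I = P x R x T / 100
P x R x T = 200 x 4 x 2 = 1600
I = 1600 / 100 = $16

$16


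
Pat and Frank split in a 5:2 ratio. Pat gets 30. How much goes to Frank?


Find the multiplier:
30 / 5 = 6
Apply to Frank's share:
2 x 6 = 12

12


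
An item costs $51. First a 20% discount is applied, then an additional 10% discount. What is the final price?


First discount:
20% of $51 = $10.20
Price after first discount:
$51 - $10.20 = $40.80
Second discount:
10% of $40.80 = $4.08
Final price:
$40.80 - $4.08 = $36.72

$36.72


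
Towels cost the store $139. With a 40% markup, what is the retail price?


Calculate the markup amount:
40% of $139 = $55.60
Add to cost:
$139 + $55.60 = $194.60

$194.60


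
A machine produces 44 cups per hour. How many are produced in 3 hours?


Production rate: 44 cups per hour
Time: 3 hours
Total: 44 x 3 = 132 cups

132 cups


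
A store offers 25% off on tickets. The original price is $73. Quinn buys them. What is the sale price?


Calculate the discount amount:
25% of $73 = $18.25
Subtract from original:
$73 - $18.25 = $54.75

$54.75


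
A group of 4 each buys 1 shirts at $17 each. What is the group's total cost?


Cost per person:
1 x $17 = $17
Group total:
4 x $17 = $68

$68


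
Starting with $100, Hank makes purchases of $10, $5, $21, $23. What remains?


Add up expenses:
$10 + $5 + $21 + $23 = $59
Subtract from budget:
$100 - $59 = $41

$41


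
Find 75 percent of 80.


Convert percentage to decimal:
75% = 0.75
Multiply:
80 x 0.75 = 60

60


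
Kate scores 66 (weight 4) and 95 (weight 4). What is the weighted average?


Weighted sum:
4 x 66 + 4 x 95 = 644
Total weight:
4 + 4 = 8
Weighted average:
644 / 8 = 80.5

80.5


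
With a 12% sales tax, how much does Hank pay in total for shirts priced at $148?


Calculate the tax:
12% of $148 = $17.76
Add tax to price:
$148 + $17.76 = $165.76

$165.76


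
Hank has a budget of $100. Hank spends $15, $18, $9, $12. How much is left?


Add up expenses:
$15 + $18 + $9 + $12 = $54
Subtract from budget:
$100 - $54 = $46

$46


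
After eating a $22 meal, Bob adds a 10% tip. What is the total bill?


Calculate the tip:
10% of $22 = $2.20
Add tip to meal cost:
$22 + $2.20 = $24.20

$24.20


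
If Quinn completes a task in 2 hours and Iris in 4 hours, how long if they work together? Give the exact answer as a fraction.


Quinn's rate: 1/2 of the job per hour
Iris's rate: 1/4 of the job per hour
Combined rate: 1/2 + 1/4 = 3/4 per hour
Time = 1 / (3/4) = 4/3 hours (≈ 1.33 hours)

4/3 hours


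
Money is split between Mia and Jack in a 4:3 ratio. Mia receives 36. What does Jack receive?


Find the multiplier:
36 / 4 = 9
Apply to Jack's share:
3 x 9 = 27

27


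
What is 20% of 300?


Convert percentage to decimal:
20% = 0.2
Multiply:
300 x 0.2 = 60

60


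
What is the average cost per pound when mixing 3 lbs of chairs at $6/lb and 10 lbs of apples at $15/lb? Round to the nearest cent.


Cost of chairs:
3 x $6 = $18
Cost of apples:
10 x $15 = $150
Total cost: $18 + $150 = $168
Total weight: 13 lbs
Average: $168 / 13 = $12.9230... ≈ $12.92/lb

$12.92/lb


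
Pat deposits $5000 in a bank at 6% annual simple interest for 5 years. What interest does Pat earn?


Use the formula I = P x R x T / 100
P x R x T = 5000 x 6 x 5 = 150000
I = 150000 / 100 = $1500

$1500


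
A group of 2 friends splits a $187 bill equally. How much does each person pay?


Total bill: $187
Number of people: 2
Each pays: $187 / 2 = $93.50

$93.50


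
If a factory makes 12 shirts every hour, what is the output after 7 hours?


Production rate: 12 shirts per hour
Time: 7 hours
Total: 12 x 7 = 84 shirts

84 shirts


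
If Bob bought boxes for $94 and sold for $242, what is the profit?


Selling price = $242
Cost price = $94
Profit = selling price - cost price:
Profit = $242 - $94 = $148

$148


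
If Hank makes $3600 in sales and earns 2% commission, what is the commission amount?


Convert rate to decimal:
2% = 0.02
Multiply by sales:
$3600 x 0.02 = $72

$72


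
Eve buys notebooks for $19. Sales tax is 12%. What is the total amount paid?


Calculate the tax:
12% of $19 = $2.28
Add tax to price:
$19 + $2.28 = $21.28

$21.28


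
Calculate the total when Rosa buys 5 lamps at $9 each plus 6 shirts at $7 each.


Cost of lamps:
5 x $9 = $45
Cost of shirts:
6 x $7 = $42
Add both:
$45 + $42 = $87

$87


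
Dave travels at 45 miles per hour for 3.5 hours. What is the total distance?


Use the formula: distance = speed x time
Speed = 45 mph, Time = 3.5 hours
45 x 3.5 = 157.5 miles

157.5 miles


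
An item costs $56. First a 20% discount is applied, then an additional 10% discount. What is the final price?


First discount:
20% of $56 = $11.20
Price after first discount:
$56 - $11.20 = $44.80
Second discount:
10% of $44.80 = $4.48
Final price:
$44.80 - $4.48 = $40.32

$40.32


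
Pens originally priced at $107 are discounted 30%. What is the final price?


Calculate the discount amount:
30% of $107 = $32.10
Subtract from original:
$107 - $32.10 = $74.90

$74.90


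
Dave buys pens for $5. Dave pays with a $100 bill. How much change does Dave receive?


Start with the amount paid:
$100
Subtract the price:
$100 - $5 = $95

$95


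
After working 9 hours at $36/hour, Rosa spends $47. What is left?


Calculate earnings:
9 x $36 = $324
Subtract spending:
$324 - $47 = $277

$277


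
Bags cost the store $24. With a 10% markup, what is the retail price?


Calculate the markup amount:
10% of $24 = $2.40
Add to cost:
$24 + $2.40 = $26.40

$26.40


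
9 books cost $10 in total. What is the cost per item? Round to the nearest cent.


Total cost: $10
Number of items: 9
Unit price: $10 / 9 = $1.1111... ≈ $1.11

$1.11


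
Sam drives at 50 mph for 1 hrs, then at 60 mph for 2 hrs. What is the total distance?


Leg 1 distance:
50 x 1 = 50 miles
Leg 2 distance:
60 x 2 = 120 miles
Total distance:
50 + 120 = 170 miles

170 miles


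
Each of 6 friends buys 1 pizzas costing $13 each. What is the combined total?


Cost per person:
1 x $13 = $13
Group total:
6 x $13 = $78

$78


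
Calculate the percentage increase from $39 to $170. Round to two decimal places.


Find the absolute change:
|170 - 39| = 131
Divide by original and multiply by 100:
131 / 39 x 100 = 335.8974...% ≈ 335.9%

335.9%


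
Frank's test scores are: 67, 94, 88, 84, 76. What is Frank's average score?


Add the scores:
67 + 94 + 88 + 84 + 76 = 409
Divide by the number of tests:
409 / 5 = 81.8

81.8


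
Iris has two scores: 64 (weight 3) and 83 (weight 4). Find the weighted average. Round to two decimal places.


Weighted sum:
3 x 64 + 4 x 83 = 524
Total weight:
3 + 4 = 7
Weighted average:
524 / 7 = 74.8571... ≈ 74.86

74.86


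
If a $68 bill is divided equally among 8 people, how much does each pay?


Total bill: $68
Number of people: 8
Each pays: $68 / 8 = $8.50

$8.50


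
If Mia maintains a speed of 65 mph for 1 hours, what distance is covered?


Use the formula: distance = speed x time
Speed = 65 mph, Time = 1 hours
65 x 1 = 65 miles

65 miles


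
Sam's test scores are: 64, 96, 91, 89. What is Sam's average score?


Add the scores:
64 + 96 + 91 + 89 = 340
Divide by the number of tests:
340 / 4 = 85

85


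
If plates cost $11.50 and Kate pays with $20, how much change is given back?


Start with the amount paid:
$20
Subtract the price:
$20 - $11.50 = $8.50

$8.50


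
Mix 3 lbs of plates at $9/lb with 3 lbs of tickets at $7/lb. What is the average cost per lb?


Cost of plates:
3 x $9 = $27
Cost of tickets:
3 x $7 = $21
Total cost: $27 + $21 = $48
Total weight: 6 lbs
Average: $48 / 6 = $8/lb

$8/lb


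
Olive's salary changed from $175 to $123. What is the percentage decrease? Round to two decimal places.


Find the absolute change:
|123 - 175| = 52
Divide by original and multiply by 100:
52 / 175 x 100 = 29.7142...% ≈ 29.71%

29.71%


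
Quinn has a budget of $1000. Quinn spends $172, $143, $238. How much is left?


Add up expenses:
$172 + $143 + $238 = $553
Subtract from budget:
$1000 - $553 = $447

$447


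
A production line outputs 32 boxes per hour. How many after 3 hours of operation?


Production rate: 32 boxes per hour
Time: 3 hours
Total: 32 x 3 = 96 boxes

96 boxes


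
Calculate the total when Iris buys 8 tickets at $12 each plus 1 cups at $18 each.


Cost of tickets:
8 x $12 = $96
Cost of cups:
1 x $18 = $18
Add both:
$96 + $18 = $114

$114


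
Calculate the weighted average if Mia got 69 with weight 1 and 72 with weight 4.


Weighted sum:
1 x 69 + 4 x 72 = 357
Total weight:
1 + 4 = 5
Weighted average:
357 / 5 = 71.4

71.4


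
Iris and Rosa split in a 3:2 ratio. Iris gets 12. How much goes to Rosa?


Find the multiplier:
12 / 3 = 4
Apply to Rosa's share:
2 x 4 = 8

8


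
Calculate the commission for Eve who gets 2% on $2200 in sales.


Convert rate to decimal:
2% = 0.02
Multiply by sales:
$2200 x 0.02 = $44

$44


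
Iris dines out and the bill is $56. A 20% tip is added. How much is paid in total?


Calculate the tip:
20% of $56 = $11.20
Add tip to meal cost:
$56 + $11.20 = $67.20

$67.20


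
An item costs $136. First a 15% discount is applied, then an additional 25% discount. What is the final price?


First discount:
15% of $136 = $20.40
Price after first discount:
$136 - $20.40 = $115.60
Second discount:
25% of $115.60 = $28.90
Final price:
$115.60 - $28.90 = $86.70

$86.70


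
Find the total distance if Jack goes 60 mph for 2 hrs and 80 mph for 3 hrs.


Leg 1 distance:
60 x 2 = 120 miles
Leg 2 distance:
80 x 3 = 240 miles
Total distance:
120 + 240 = 360 miles

360 miles


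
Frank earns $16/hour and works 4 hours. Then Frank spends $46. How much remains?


Calculate earnings:
4 x $16 = $64
Subtract spending:
$64 - $46 = $18

$18


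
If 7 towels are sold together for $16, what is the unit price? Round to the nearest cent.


Total cost: $16
Number of items: 7
Unit price: $16 / 7 = $2.2857... ≈ $2.29

$2.29


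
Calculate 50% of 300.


Convert percentage to decimal:
50% = 0.5
Multiply:
300 x 0.5 = 150

150


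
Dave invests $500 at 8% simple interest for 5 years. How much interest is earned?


Use the formula I = P x R x T / 100
P x R x T = 500 x 8 x 5 = 20000
I = 20000 / 100 = $200

$200


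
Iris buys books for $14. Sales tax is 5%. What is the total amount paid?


Calculate the tax:
5% of $14 = $0.70
Add tax to price:
$14 + $0.70 = $14.70

$14.70


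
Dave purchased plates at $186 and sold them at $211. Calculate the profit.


Selling price = $211
Cost price = $186
Profit = selling price - cost price:
Profit = $211 - $186 = $25

$25


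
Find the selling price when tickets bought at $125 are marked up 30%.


Calculate the markup amount:
30% of $125 = $37.50
Add to cost:
$125 + $37.50 = $162.50

$162.50


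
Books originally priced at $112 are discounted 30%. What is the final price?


Calculate the discount amount:
30% of $112 = $33.60
Subtract from original:
$112 - $33.60 = $78.40

$78.40


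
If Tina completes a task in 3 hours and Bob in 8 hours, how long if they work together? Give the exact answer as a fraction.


Tina's rate: 1/3 of the job per hour
Bob's rate: 1/8 of the job per hour
Combined rate: 1/3 + 1/8 = 11/24 per hour
Time = 1 / (11/24) = 24/11 hours (≈ 2.18 hours)

24/11 hours


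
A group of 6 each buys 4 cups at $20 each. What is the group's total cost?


Cost per person:
4 x $20 = $80
Group total:
6 x $80 = $480

$480


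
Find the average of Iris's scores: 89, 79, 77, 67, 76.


Add the scores:
89 + 79 + 77 + 67 + 76 = 388
Divide by the number of tests:
388 / 5 = 77.6

77.6


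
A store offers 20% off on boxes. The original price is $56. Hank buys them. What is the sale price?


Calculate the discount amount:
20% of $56 = $11.20
Subtract from original:
$56 - $11.20 = $44.80

$44.80


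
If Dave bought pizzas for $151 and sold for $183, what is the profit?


Selling price = $183
Cost price = $151
Profit = selling price - cost price:
Profit = $183 - $151 = $32

$32


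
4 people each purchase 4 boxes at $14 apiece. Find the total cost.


Cost per person:
4 x $14 = $56
Group total:
4 x $56 = $224

$224


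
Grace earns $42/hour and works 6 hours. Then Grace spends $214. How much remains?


Calculate earnings:
6 x $42 = $252
Subtract spending:
$252 - $214 = $38

$38


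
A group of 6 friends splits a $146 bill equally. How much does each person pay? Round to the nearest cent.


Total bill: $146
Number of people: 6
Each pays: $146 / 6 = $24.3333... ≈ $24.33

$24.33


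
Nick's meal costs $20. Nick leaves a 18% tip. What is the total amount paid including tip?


Calculate the tip:
18% of $20 = $3.60
Add tip to meal cost:
$20 + $3.60 = $23.60

$23.60


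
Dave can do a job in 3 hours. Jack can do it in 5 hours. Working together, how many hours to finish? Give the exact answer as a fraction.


Dave's rate: 1/3 of the job per hour
Jack's rate: 1/5 of the job per hour
Combined rate: 1/3 + 1/5 = 8/15 per hour
Time = 1 / (8/15) = 15/8 hours (≈ 1.88 hours)

15/8 hours


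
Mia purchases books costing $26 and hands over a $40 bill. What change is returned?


Start with the amount paid:
$40
Subtract the price:
$40 - $26 = $14

$14


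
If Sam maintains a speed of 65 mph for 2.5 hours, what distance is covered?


Use the formula: distance = speed x time
Speed = 65 mph, Time = 2.5 hours
65 x 2.5 = 162.5 miles

162.5 miles


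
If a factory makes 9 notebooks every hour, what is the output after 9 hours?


Production rate: 9 notebooks per hour
Time: 9 hours
Total: 9 x 9 = 81 notebooks

81 notebooks


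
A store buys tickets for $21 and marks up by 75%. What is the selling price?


Calculate the markup amount:
75% of $21 = $15.75
Add to cost:
$21 + $15.75 = $36.75

$36.75


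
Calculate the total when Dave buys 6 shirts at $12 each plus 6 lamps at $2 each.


Cost of shirts:
6 x $12 = $72
Cost of lamps:
6 x $2 = $12
Add both:
$72 + $12 = $84

$84


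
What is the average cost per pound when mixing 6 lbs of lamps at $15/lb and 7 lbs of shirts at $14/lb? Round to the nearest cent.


Cost of lamps:
6 x $15 = $90
Cost of shirts:
7 x $14 = $98
Total cost: $90 + $98 = $188
Total weight: 13 lbs
Average: $188 / 13 = $14.4615... ≈ $14.46/lb

$14.46/lb


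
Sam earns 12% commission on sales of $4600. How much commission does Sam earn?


Convert rate to decimal:
12% = 0.12
Multiply by sales:
$4600 x 0.12 = $552

$552


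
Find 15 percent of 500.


Convert percentage to decimal:
15% = 0.15
Multiply:
500 x 0.15 = 75

75


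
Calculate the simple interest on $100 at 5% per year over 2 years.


Use the formula I = P x R x T / 100
P x R x T = 100 x 5 x 2 = 1000
I = 1000 / 100 = $10

$10


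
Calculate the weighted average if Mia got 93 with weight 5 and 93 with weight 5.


Weighted sum:
5 x 93 + 5 x 93 = 930
Total weight:
5 + 5 = 10
Weighted average:
930 / 10 = 93

93


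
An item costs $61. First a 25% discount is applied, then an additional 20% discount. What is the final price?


First discount:
25% of $61 = $15.25
Price after first discount:
$61 - $15.25 = $45.75
Second discount:
20% of $45.75 = $9.15
Final price:
$45.75 - $9.15 = $36.60

$36.60


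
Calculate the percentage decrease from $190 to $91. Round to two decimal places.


Find the absolute change:
|91 - 190| = 99
Divide by original and multiply by 100:
99 / 190 x 100 = 52.1052...% ≈ 52.11%

52.11%


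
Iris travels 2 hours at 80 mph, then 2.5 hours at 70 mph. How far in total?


Leg 1 distance:
80 x 2 = 160 miles
Leg 2 distance:
70 x 2.5 = 175 miles
Total distance:
160 + 175 = 335 miles

335 miles


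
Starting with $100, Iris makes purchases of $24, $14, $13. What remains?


Add up expenses:
$24 + $14 + $13 = $51
Subtract from budget:
$100 - $51 = $49

$49


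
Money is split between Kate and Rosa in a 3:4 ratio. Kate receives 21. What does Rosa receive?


Find the multiplier:
21 / 3 = 7
Apply to Rosa's share:
4 x 7 = 28

28


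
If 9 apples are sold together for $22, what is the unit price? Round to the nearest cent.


Total cost: $22
Number of items: 9
Unit price: $22 / 9 = $2.4444... ≈ $2.44

$2.44


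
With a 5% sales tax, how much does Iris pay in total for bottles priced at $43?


Calculate the tax:
5% of $43 = $2.15
Add tax to price:
$43 + $2.15 = $45.15

$45.15


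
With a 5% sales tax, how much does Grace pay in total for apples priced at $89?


Calculate the tax:
5% of $89 = $4.45
Add tax to price:
$89 + $4.45 = $93.45

$93.45


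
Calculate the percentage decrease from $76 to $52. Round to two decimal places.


Find the absolute change:
|52 - 76| = 24
Divide by original and multiply by 100:
24 / 76 x 100 = 31.5789...% ≈ 31.58%

31.58%


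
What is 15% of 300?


Convert percentage to decimal:
15% = 0.15
Multiply:
300 x 0.15 = 45

45


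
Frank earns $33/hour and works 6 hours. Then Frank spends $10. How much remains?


Calculate earnings:
6 x $33 = $198
Subtract spending:
$198 - $10 = $188

$188


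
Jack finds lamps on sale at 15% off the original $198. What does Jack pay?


Calculate the discount amount:
15% of $198 = $29.70
Subtract from original:
$198 - $29.70 = $168.30

$168.30


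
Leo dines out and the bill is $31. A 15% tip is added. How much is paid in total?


Calculate the tip:
15% of $31 = $4.65
Add tip to meal cost:
$31 + $4.65 = $35.65

$35.65


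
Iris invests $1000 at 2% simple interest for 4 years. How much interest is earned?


Use the formula I = P x R x T / 100
P x R x T = 1000 x 2 x 4 = 8000
I = 8000 / 100 = $80

$80


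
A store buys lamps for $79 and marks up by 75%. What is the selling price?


Calculate the markup amount:
75% of $79 = $59.25
Add to cost:
$79 + $59.25 = $138.25

$138.25


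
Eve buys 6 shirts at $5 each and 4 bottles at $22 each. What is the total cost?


Cost of shirts:
6 x $5 = $30
Cost of bottles:
4 x $22 = $88
Add both:
$30 + $88 = $118

$118


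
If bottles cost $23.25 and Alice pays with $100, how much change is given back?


Start with the amount paid:
$100
Subtract the price:
$100 - $23.25 = $76.75

$76.75


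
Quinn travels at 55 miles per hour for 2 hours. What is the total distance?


Use the formula: distance = speed x time
Speed = 55 mph, Time = 2 hours
55 x 2 = 110 miles

110 miles


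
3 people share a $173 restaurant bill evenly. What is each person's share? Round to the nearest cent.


Total bill: $173
Number of people: 3
Each pays: $173 / 3 = $57.6666... ≈ $57.67

$57.67


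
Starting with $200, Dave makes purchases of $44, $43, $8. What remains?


Add up expenses:
$44 + $43 + $8 = $95
Subtract from budget:
$200 - $95 = $105

$105


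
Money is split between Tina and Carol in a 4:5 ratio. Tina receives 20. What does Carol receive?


Find the multiplier:
20 / 4 = 5
Apply to Carol's share:
5 x 5 = 25

25


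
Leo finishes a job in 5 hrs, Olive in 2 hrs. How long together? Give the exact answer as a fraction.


Leo's rate: 1/5 of the job per hour
Olive's rate: 1/2 of the job per hour
Combined rate: 1/5 + 1/2 = 7/10 per hour
Time = 1 / (7/10) = 10/7 hours (≈ 1.43 hours)

10/7 hours


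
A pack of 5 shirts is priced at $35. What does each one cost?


Total cost: $35
Number of items: 5
Unit price: $35 / 5 = $7

$7


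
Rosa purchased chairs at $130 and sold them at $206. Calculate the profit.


Selling price = $206
Cost price = $130
Profit = selling price - cost price:
Profit = $206 - $130 = $76

$76


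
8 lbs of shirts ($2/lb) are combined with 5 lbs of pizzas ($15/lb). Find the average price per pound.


Cost of shirts:
8 x $2 = $16
Cost of pizzas:
5 x $15 = $75
Total cost: $16 + $75 = $91
Total weight: 13 lbs
Average: $91 / 13 = $7/lb

$7/lb


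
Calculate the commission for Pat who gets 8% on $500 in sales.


Convert rate to decimal:
8% = 0.08
Multiply by sales:
$500 x 0.08 = $40

$40


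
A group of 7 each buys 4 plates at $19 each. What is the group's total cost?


Cost per person:
4 x $19 = $76
Group total:
7 x $76 = $532

$532


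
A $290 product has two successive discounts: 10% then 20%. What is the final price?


First discount:
10% of $290 = $29
Price after first discount:
$290 - $29 = $261
Second discount:
20% of $261 = $52.20
Final price:
$261 - $52.20 = $208.80

$208.80


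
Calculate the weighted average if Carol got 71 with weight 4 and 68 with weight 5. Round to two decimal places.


Weighted sum:
4 x 71 + 5 x 68 = 624
Total weight:
4 + 5 = 9
Weighted average:
624 / 9 = 69.3333... ≈ 69.33

69.33


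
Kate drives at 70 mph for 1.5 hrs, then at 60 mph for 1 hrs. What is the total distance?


Leg 1 distance:
70 x 1.5 = 105 miles
Leg 2 distance:
60 x 1 = 60 miles
Total distance:
105 + 60 = 165 miles

165 miles


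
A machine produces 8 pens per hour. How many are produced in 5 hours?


Production rate: 8 pens per hour
Time: 5 hours
Total: 8 x 5 = 40 pens

40 pens


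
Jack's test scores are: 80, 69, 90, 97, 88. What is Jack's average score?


Add the scores:
80 + 69 + 90 + 97 + 88 = 424
Divide by the number of tests:
424 / 5 = 84.8

84.8


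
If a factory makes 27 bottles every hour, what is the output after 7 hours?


Production rate: 27 bottles per hour
Time: 7 hours
Total: 27 x 7 = 189 bottles

189 bottles


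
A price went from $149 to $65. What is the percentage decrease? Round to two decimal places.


Find the absolute change:
|65 - 149| = 84
Divide by original and multiply by 100:
84 / 149 x 100 = 56.3758...% ≈ 56.38%

56.38%


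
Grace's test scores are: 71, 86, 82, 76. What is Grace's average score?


Add the scores:
71 + 86 + 82 + 76 = 315
Divide by the number of tests:
315 / 4 = 78.75

78.75


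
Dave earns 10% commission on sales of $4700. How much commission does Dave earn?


Convert rate to decimal:
10% = 0.1
Multiply by sales:
$4700 x 0.1 = $470

$470


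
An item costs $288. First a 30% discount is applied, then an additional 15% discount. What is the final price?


First discount:
30% of $288 = $86.40
Price after first discount:
$288 - $86.40 = $201.60
Second discount:
15% of $201.60 = $30.24
Final price:
$201.60 - $30.24 = $171.36

$171.36


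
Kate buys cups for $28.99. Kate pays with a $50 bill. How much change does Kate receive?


Start with the amount paid:
$50
Subtract the price:
$50 - $28.99 = $21.01

$21.01


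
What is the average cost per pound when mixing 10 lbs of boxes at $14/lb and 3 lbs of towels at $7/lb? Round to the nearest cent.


Cost of boxes:
10 x $14 = $140
Cost of towels:
3 x $7 = $21
Total cost: $140 + $21 = $161
Total weight: 13 lbs
Average: $161 / 13 = $12.3846... ≈ $12.38/lb

$12.38/lb


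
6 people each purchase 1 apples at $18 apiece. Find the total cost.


Cost per person:
1 x $18 = $18
Group total:
6 x $18 = $108

$108


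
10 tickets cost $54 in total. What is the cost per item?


Total cost: $54
Number of items: 10
Unit price: $54 / 10 = $5.40

$5.40


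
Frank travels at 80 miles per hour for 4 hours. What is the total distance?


Use the formula: distance = speed x time
Speed = 80 mph, Time = 4 hours
80 x 4 = 320 miles

320 miles


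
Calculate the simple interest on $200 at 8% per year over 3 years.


Use the formula I = P x R x T / 100
P x R x T = 200 x 8 x 3 = 4800
I = 4800 / 100 = $48

$48


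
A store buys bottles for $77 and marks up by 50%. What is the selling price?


Calculate the markup amount:
50% of $77 = $38.50
Add to cost:
$77 + $38.50 = $115.50

$115.50


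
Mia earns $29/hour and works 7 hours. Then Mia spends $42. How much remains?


Calculate earnings:
7 x $29 = $203
Subtract spending:
$203 - $42 = $161

$161


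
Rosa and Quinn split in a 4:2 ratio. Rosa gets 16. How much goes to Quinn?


Find the multiplier:
16 / 4 = 4
Apply to Quinn's share:
2 x 4 = 8

8


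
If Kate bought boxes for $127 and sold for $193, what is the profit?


Selling price = $193
Cost price = $127
Profit = selling price - cost price:
Profit = $193 - $127 = $66

$66


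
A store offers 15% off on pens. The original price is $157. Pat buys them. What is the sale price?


Calculate the discount amount:
15% of $157 = $23.55
Subtract from original:
$157 - $23.55 = $133.45

$133.45


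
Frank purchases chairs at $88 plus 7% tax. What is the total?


Calculate the tax:
7% of $88 = $6.16
Add tax to price:
$88 + $6.16 = $94.16

$94.16


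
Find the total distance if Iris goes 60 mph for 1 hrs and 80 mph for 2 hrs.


Leg 1 distance:
60 x 1 = 60 miles
Leg 2 distance:
80 x 2 = 160 miles
Total distance:
60 + 160 = 220 miles

220 miles


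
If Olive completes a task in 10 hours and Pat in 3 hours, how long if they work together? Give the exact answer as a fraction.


Olive's rate: 1/10 of the job per hour
Pat's rate: 1/3 of the job per hour
Combined rate: 1/10 + 1/3 = 13/30 per hour
Time = 1 / (13/30) = 30/13 hours (≈ 2.31 hours)

30/13 hours


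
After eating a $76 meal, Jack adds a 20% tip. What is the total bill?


Calculate the tip:
20% of $76 = $15.20
Add tip to meal cost:
$76 + $15.20 = $91.20

$91.20


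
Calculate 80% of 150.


Convert percentage to decimal:
80% = 0.8
Multiply:
150 x 0.8 = 120

120


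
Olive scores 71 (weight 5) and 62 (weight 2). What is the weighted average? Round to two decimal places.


Weighted sum:
5 x 71 + 2 x 62 = 479
Total weight:
5 + 2 = 7
Weighted average:
479 / 7 = 68.4285... ≈ 68.43

68.43
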